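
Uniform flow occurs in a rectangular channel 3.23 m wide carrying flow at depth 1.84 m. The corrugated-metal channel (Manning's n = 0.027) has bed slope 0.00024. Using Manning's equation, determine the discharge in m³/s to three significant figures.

A = b·y = 3.23 × 1.84 = 5.943 m²
P = b + 2y = 3.23 + 2×1.84 = 6.910 m
R = A/P = 5.943/6.910 = 0.8601 m
Q = (1/n)·A·R^(2/3)·S^(1/2) = (1/0.027) × 5.943 × 0.8601^(2/3) × 0.00024^(1/2) = 3.084 m³/s

3.08 m³/s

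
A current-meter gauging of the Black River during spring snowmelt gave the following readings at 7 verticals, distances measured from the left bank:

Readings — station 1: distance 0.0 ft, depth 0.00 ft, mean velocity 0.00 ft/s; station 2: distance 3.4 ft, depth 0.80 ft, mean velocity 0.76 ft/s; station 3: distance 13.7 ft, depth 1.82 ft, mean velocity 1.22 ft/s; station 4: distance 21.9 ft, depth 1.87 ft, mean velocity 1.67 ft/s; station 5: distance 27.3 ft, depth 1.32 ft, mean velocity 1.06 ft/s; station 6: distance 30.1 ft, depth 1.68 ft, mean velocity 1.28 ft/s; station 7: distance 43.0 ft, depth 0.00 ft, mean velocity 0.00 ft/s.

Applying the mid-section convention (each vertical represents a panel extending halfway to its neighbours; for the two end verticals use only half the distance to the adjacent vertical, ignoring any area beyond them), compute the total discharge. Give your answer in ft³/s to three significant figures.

w_2 = (13.7 − 0.0)/2 = 6.85 ft; q_2 = 0.76 × 0.80 × 6.85 = 4.165 ft³/s
w_3 = (21.9 − 3.4)/2 = 9.25 ft; q_3 = 1.22 × 1.82 × 9.25 = 20.54 ft³/s
w_4 = (27.3 − 13.7)/2 = 6.8 ft; q_4 = 1.67 × 1.87 × 6.8 = 21.24 ft³/s
w_5 = (30.1 − 21.9)/2 = 4.1 ft; q_5 = 1.06 × 1.32 × 4.1 = 5.737 ft³/s
w_6 = (43.0 − 27.3)/2 = 7.85 ft; q_6 = 1.28 × 1.68 × 7.85 = 16.88 ft³/s
Stations 1, 7 contribute zero (depth or velocity is 0).
Q = Σ qᵢ = 68.56 ft³/s

68.6 ft³/s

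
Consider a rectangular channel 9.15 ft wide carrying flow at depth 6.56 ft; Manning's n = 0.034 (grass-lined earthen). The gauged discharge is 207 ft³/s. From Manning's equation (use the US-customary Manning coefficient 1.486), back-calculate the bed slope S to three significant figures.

A = b·y = 9.15 × 6.56 = 60.02 ft²
P = b + 2y = 9.15 + 2×6.56 = 22.27 ft
R = A/P = 60.02/22.27 = 2.695 ft
S = (Q·n / (1.486·A·R^(2/3)))² = (207×0.034 / (1.486×60.02×1.937))² = 0.001660

0.00166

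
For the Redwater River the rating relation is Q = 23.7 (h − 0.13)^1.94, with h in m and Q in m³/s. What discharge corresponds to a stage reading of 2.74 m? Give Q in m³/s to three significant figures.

Q = 23.7 × (2.74 − 0.13)^1.94 = 23.7 × 2.61^1.94 = 152.4 m³/s

152 m³/s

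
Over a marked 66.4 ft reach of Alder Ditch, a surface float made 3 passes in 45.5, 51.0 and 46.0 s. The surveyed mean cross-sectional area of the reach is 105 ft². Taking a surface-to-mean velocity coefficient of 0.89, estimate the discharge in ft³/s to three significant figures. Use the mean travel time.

t̄ = (45.5 + 51.0 + 46.0) / 3 = 47.5 s
v_surface = L / t̄ = 66.4 / 47.5 = 1.398 ft/s
v_mean = 0.89 × 1.398 = 1.244 ft/s
Q = A × v_mean = 105 × 1.244 = 130.6 ft³/s

131 ft³/s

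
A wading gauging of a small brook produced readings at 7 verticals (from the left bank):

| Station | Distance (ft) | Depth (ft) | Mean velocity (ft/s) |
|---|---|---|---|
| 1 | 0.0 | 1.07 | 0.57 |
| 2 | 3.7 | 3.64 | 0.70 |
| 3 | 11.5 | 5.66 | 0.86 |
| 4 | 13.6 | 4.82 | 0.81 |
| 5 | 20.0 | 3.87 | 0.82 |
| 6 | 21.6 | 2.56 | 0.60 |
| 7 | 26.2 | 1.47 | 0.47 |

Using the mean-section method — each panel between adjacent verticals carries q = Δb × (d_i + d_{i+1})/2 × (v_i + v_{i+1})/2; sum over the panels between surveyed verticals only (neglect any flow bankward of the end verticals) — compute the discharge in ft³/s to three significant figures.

Panel 1-2: Δb = 3.7 ft, d̄ = (1.07+3.64)/2 = 2.355, v̄ = (0.57+0.70)/2 = 0.635 → q = 3.7×2.355×0.635 = 5.533 ft³/s
Panel 2-3: Δb = 7.8 ft, d̄ = (3.64+5.66)/2 = 4.65, v̄ = (0.70+0.86)/2 = 0.78 → q = 7.8×4.65×0.78 = 28.29 ft³/s
Panel 3-4: Δb = 2.1 ft, d̄ = (5.66+4.82)/2 = 5.24, v̄ = (0.86+0.81)/2 = 0.835 → q = 2.1×5.24×0.835 = 9.188 ft³/s
Panel 4-5: Δb = 6.4 ft, d̄ = (4.82+3.87)/2 = 4.345, v̄ = (0.81+0.82)/2 = 0.815 → q = 6.4×4.345×0.815 = 22.66 ft³/s
Panel 5-6: Δb = 1.6 ft, d̄ = (3.87+2.56)/2 = 3.215, v̄ = (0.82+0.60)/2 = 0.71 → q = 1.6×3.215×0.71 = 3.652 ft³/s
Panel 6-7: Δb = 4.6 ft, d̄ = (2.56+1.47)/2 = 2.015, v̄ = (0.60+0.47)/2 = 0.535 → q = 4.6×2.015×0.535 = 4.959 ft³/s
Q = Σ q = 74.29 ft³/s

74.3 ft³/s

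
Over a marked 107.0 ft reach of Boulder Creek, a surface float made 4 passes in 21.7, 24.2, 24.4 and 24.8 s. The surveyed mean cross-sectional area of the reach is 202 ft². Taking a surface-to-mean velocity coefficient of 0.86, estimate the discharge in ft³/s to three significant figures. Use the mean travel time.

t̄ = (21.7 + 24.2 + 24.4 + 24.8) / 4 = 23.775 s
v_surface = L / t̄ = 107.0 / 23.775 = 4.501 ft/s
v_mean = 0.86 × 4.501 = 3.870 ft/s
Q = A × v_mean = 202 × 3.870 = 781.8 ft³/s

782 ft³/s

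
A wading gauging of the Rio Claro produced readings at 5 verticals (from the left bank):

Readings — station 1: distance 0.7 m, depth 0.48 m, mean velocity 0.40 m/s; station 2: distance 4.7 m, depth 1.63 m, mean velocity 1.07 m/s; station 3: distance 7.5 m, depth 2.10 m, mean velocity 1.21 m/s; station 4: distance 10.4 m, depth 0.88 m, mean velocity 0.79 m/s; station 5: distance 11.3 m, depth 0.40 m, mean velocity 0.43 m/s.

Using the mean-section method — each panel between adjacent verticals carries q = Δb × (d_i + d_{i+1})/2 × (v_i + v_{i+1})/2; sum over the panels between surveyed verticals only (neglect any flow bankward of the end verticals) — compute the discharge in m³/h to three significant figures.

49400 m³/h

Panel 1-2: Δb = 4 m, d̄ = (0.48+1.63)/2 = 1.055, v̄ = (0.40+1.07)/2 = 0.735 → q = 4×1.055×0.735 = 3.102 m³/s
Panel 2-3: Δb = 2.8 m, d̄ = (1.63+2.10)/2 = 1.865, v̄ = (1.07+1.21)/2 = 1.14 → q = 2.8×1.865×1.14 = 5.953 m³/s
Panel 3-4: Δb = 2.9 m, d̄ = (2.10+0.88)/2 = 1.49, v̄ = (1.21+0.79)/2 = 1 → q = 2.9×1.49×1 = 4.321 m³/s
Panel 4-5: Δb = 0.9 m, d̄ = (0.88+0.40)/2 = 0.64, v̄ = (0.79+0.43)/2 = 0.61 → q = 0.9×0.64×0.61 = 0.3514 m³/s
Q = Σ q = 13.73 m³/s
= 13.73 × 3600 = 49420 m³/h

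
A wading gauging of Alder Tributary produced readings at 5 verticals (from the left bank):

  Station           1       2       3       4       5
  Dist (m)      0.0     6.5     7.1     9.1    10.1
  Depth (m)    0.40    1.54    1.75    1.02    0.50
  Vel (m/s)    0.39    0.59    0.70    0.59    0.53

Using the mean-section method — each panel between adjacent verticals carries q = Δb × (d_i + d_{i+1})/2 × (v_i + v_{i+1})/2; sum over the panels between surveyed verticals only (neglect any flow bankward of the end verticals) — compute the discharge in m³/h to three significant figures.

21400 m³/h

Panel 1-2: Δb = 6.5 m, d̄ = (0.40+1.54)/2 = 0.97, v̄ = (0.39+0.59)/2 = 0.49 → q = 6.5×0.97×0.49 = 3.089 m³/s
Panel 2-3: Δb = 0.6 m, d̄ = (1.54+1.75)/2 = 1.645, v̄ = (0.59+0.70)/2 = 0.645 → q = 0.6×1.645×0.645 = 0.6366 m³/s
Panel 3-4: Δb = 2 m, d̄ = (1.75+1.02)/2 = 1.385, v̄ = (0.70+0.59)/2 = 0.645 → q = 2×1.385×0.645 = 1.787 m³/s
Panel 4-5: Δb = 1 m, d̄ = (1.02+0.50)/2 = 0.76, v̄ = (0.59+0.53)/2 = 0.56 → q = 1×0.76×0.56 = 0.4256 m³/s
Q = Σ q = 5.938 m³/s
= 5.938 × 3600 = 21380 m³/h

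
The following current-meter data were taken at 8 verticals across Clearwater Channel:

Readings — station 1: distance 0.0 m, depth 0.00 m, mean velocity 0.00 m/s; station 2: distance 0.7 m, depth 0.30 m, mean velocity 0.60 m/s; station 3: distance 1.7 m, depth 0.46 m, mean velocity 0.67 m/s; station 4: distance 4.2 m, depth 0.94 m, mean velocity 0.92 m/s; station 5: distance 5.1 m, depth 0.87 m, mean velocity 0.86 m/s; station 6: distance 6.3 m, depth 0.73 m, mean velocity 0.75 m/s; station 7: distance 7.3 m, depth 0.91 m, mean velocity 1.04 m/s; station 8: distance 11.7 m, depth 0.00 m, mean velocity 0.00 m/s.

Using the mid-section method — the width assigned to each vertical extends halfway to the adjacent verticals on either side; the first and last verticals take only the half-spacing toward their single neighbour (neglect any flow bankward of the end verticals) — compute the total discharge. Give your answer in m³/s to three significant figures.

6.11 m³/s

w_2 = (1.7 − 0.0)/2 = 0.85 m; q_2 = 0.60 × 0.30 × 0.85 = 0.1530 m³/s
w_3 = (4.2 − 0.7)/2 = 1.75 m; q_3 = 0.67 × 0.46 × 1.75 = 0.5394 m³/s
w_4 = (5.1 − 1.7)/2 = 1.7 m; q_4 = 0.92 × 0.94 × 1.7 = 1.470 m³/s
w_5 = (6.3 − 4.2)/2 = 1.05 m; q_5 = 0.86 × 0.87 × 1.05 = 0.7856 m³/s
w_6 = (7.3 − 5.1)/2 = 1.1 m; q_6 = 0.75 × 0.73 × 1.1 = 0.6023 m³/s
w_7 = (11.7 − 6.3)/2 = 2.7 m; q_7 = 1.04 × 0.91 × 2.7 = 2.555 m³/s
Stations 1, 8 contribute zero (depth or velocity is 0).
Q = Σ qᵢ = 6.106 m³/s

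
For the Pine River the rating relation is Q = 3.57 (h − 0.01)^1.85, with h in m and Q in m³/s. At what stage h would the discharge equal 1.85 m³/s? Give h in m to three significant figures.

0.711 m

h − h₀ = (Q/C)^(1/b) = (1.85/3.57)^(1/1.85) = 0.7009 m
h = 0.01 + 0.7009 = 0.7109 m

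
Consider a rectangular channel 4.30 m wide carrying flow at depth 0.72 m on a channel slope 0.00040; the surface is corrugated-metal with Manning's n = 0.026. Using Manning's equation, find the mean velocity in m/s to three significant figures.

A = b·y = 4.30 × 0.72 = 3.096 m²
P = b + 2y = 4.30 + 2×0.72 = 5.740 m
R = A/P = 3.096/5.740 = 0.5394 m
Q = (1/n)·A·R^(2/3)·S^(1/2) = (1/0.026) × 3.096 × 0.5394^(2/3) × 0.00040^(1/2) = 1.578 m³/s
V = Q/A = 1.578/3.096 = 0.5097 m/s

0.510 m/s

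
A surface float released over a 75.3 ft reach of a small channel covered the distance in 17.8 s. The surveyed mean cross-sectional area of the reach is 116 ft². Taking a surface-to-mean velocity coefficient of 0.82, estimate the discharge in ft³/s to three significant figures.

402 ft³/s

v_surface = L / t̄ = 75.3 / 17.8 = 4.230 ft/s
v_mean = 0.82 × 4.230 = 3.469 ft/s
Q = A × v_mean = 116 × 3.469 = 402.4 ft³/s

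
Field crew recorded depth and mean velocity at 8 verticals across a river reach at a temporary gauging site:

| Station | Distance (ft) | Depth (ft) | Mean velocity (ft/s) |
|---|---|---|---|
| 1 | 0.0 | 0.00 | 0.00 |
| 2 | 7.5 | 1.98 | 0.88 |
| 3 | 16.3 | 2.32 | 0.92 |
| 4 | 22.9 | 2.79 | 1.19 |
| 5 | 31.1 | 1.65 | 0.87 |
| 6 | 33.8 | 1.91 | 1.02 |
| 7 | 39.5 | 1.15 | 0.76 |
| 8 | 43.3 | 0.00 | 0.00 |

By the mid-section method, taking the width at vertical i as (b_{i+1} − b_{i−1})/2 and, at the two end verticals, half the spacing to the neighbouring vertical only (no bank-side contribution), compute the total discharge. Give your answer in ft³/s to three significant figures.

75.4 ft³/s

w_2 = (16.3 − 0.0)/2 = 8.15 ft; q_2 = 0.88 × 1.98 × 8.15 = 14.20 ft³/s
w_3 = (22.9 − 7.5)/2 = 7.7 ft; q_3 = 0.92 × 2.32 × 7.7 = 16.43 ft³/s
w_4 = (31.1 − 16.3)/2 = 7.4 ft; q_4 = 1.19 × 2.79 × 7.4 = 24.57 ft³/s
w_5 = (33.8 − 22.9)/2 = 5.45 ft; q_5 = 0.87 × 1.65 × 5.45 = 7.823 ft³/s
w_6 = (39.5 − 31.1)/2 = 4.2 ft; q_6 = 1.02 × 1.91 × 4.2 = 8.182 ft³/s
w_7 = (43.3 − 33.8)/2 = 4.75 ft; q_7 = 0.76 × 1.15 × 4.75 = 4.152 ft³/s
Stations 1, 8 contribute zero (depth or velocity is 0).
Q = Σ qᵢ = 75.36 ft³/s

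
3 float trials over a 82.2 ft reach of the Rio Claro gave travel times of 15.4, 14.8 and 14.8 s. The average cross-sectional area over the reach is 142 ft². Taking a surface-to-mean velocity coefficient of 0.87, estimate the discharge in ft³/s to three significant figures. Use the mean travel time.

t̄ = (15.4 + 14.8 + 14.8) / 3 = 15 s
v_surface = L / t̄ = 82.2 / 15 = 5.480 ft/s
v_mean = 0.87 × 5.480 = 4.768 ft/s
Q = A × v_mean = 142 × 4.768 = 677.0 ft³/s

677 ft³/s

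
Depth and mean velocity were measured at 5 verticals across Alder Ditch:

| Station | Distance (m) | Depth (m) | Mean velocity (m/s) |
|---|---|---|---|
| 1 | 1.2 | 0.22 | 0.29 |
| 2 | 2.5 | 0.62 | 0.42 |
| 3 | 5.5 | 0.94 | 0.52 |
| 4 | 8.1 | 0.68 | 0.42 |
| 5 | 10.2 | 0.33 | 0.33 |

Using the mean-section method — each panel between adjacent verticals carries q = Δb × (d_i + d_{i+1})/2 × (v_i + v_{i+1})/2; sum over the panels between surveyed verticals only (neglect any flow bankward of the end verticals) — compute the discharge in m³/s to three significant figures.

Panel 1-2: Δb = 1.3 m, d̄ = (0.22+0.62)/2 = 0.42, v̄ = (0.29+0.42)/2 = 0.355 → q = 1.3×0.42×0.355 = 0.1938 m³/s
Panel 2-3: Δb = 3 m, d̄ = (0.62+0.94)/2 = 0.78, v̄ = (0.42+0.52)/2 = 0.47 → q = 3×0.78×0.47 = 1.100 m³/s
Panel 3-4: Δb = 2.6 m, d̄ = (0.94+0.68)/2 = 0.81, v̄ = (0.52+0.42)/2 = 0.47 → q = 2.6×0.81×0.47 = 0.9898 m³/s
Panel 4-5: Δb = 2.1 m, d̄ = (0.68+0.33)/2 = 0.505, v̄ = (0.42+0.33)/2 = 0.375 → q = 2.1×0.505×0.375 = 0.3977 m³/s
Q = Σ q = 2.681 m³/s

2.68 m³/s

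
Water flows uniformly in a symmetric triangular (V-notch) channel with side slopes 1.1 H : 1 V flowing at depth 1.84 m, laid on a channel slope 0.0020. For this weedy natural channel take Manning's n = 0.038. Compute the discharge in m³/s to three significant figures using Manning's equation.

3.39 m³/s

A = z·y² = 1.1×1.84² = 3.724 m²
P = 2y√(1+z²) = 2×1.84×√(1+1.1²) = 5.471 m
R = A/P = 3.724/5.471 = 0.6807 m
Q = (1/n)·A·R^(2/3)·S^(1/2) = (1/0.038) × 3.724 × 0.6807^(2/3) × 0.0020^(1/2) = 3.392 m³/s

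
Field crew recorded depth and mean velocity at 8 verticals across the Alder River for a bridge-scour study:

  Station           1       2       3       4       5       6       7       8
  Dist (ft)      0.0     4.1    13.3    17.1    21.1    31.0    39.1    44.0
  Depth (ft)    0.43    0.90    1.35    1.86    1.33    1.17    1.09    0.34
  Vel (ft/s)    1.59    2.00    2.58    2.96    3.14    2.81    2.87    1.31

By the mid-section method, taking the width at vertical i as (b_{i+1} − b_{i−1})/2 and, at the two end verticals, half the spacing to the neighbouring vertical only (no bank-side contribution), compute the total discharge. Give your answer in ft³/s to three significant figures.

138 ft³/s

w_1 = (4.1 − 0.0)/2 = 2.05 ft; q_1 = 1.59 × 0.43 × 2.05 = 1.402 ft³/s
w_2 = (13.3 − 0.0)/2 = 6.65 ft; q_2 = 2.00 × 0.90 × 6.65 = 11.97 ft³/s
w_3 = (17.1 − 4.1)/2 = 6.5 ft; q_3 = 2.58 × 1.35 × 6.5 = 22.64 ft³/s
w_4 = (21.1 − 13.3)/2 = 3.9 ft; q_4 = 2.96 × 1.86 × 3.9 = 21.47 ft³/s
w_5 = (31.0 − 17.1)/2 = 6.95 ft; q_5 = 3.14 × 1.33 × 6.95 = 29.02 ft³/s
w_6 = (39.1 − 21.1)/2 = 9 ft; q_6 = 2.81 × 1.17 × 9 = 29.59 ft³/s
w_7 = (44.0 − 31.0)/2 = 6.5 ft; q_7 = 2.87 × 1.09 × 6.5 = 20.33 ft³/s
w_8 = (44.0 − 39.1)/2 = 2.45 ft; q_8 = 1.31 × 0.34 × 2.45 = 1.091 ft³/s
Q = Σ qᵢ = 137.5 ft³/s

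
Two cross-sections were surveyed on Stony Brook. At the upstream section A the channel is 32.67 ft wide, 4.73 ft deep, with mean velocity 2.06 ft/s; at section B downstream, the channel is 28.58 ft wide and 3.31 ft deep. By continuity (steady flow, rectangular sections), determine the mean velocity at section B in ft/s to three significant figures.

Q = A₁V₁ = (32.67×4.73) × 2.06 = 318.3 ft³/s
A₂ = 28.58 × 3.31 = 94.60 ft²
V₂ = Q/A₂ = 318.3/94.60 = 3.365 ft/s

3.37 ft/s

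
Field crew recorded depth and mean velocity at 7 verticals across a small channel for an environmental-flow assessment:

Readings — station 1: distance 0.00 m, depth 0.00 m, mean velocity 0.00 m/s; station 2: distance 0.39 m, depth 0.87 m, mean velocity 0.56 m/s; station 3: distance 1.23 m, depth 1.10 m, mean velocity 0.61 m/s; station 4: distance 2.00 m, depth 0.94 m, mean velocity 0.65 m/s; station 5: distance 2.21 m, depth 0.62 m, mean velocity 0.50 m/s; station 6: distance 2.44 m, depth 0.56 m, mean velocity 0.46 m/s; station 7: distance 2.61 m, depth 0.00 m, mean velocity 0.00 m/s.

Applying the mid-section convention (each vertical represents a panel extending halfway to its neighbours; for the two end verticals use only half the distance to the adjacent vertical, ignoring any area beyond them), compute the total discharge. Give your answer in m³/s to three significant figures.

w_2 = (1.23 − 0.00)/2 = 0.615 m; q_2 = 0.56 × 0.87 × 0.615 = 0.2996 m³/s
w_3 = (2.00 − 0.39)/2 = 0.805 m; q_3 = 0.61 × 1.10 × 0.805 = 0.5402 m³/s
w_4 = (2.21 − 1.23)/2 = 0.49 m; q_4 = 0.65 × 0.94 × 0.49 = 0.2994 m³/s
w_5 = (2.44 − 2.00)/2 = 0.22 m; q_5 = 0.50 × 0.62 × 0.22 = 0.06820 m³/s
w_6 = (2.61 − 2.21)/2 = 0.2 m; q_6 = 0.46 × 0.56 × 0.2 = 0.05152 m³/s
Stations 1, 7 contribute zero (depth or velocity is 0).
Q = Σ qᵢ = 1.259 m³/s

1.26 m³/s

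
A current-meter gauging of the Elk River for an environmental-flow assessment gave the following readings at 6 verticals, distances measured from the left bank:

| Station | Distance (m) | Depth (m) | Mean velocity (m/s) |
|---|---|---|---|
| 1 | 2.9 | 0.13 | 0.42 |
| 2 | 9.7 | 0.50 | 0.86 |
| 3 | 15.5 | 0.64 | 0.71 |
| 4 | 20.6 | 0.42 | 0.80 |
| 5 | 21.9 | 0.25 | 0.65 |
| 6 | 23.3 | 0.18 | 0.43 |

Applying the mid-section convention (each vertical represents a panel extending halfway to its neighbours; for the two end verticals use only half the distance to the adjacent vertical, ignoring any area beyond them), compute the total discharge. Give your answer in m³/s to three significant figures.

w_1 = (9.7 − 2.9)/2 = 3.4 m; q_1 = 0.42 × 0.13 × 3.4 = 0.1856 m³/s
w_2 = (15.5 − 2.9)/2 = 6.3 m; q_2 = 0.86 × 0.50 × 6.3 = 2.709 m³/s
w_3 = (20.6 − 9.7)/2 = 5.45 m; q_3 = 0.71 × 0.64 × 5.45 = 2.476 m³/s
w_4 = (21.9 − 15.5)/2 = 3.2 m; q_4 = 0.80 × 0.42 × 3.2 = 1.075 m³/s
w_5 = (23.3 − 20.6)/2 = 1.35 m; q_5 = 0.65 × 0.25 × 1.35 = 0.2194 m³/s
w_6 = (23.3 − 21.9)/2 = 0.7 m; q_6 = 0.43 × 0.18 × 0.7 = 0.05418 m³/s
Q = Σ qᵢ = 6.720 m³/s

6.72 m³/s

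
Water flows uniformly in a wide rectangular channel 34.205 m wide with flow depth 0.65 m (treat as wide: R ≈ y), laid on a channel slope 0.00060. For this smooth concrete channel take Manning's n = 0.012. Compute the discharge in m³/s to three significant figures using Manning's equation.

A = b·y = 34.205 × 0.65 = 22.23 m²
Wide channel: R ≈ y = 0.65 m
Q = (1/n)·A·R^(2/3)·S^(1/2) = (1/0.012) × 22.23 × 0.6500^(2/3) × 0.00060^(1/2) = 34.05 m³/s

34.1 m³/s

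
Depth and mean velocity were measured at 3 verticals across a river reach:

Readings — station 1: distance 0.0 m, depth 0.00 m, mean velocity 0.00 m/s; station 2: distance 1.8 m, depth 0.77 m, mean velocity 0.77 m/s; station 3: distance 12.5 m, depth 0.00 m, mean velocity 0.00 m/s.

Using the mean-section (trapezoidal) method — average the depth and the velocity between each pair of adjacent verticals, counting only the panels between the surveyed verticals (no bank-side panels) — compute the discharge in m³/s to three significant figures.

Panel 1-2: Δb = 1.8 m, d̄ = (0.00+0.77)/2 = 0.385, v̄ = (0.00+0.77)/2 = 0.385 → q = 1.8×0.385×0.385 = 0.2668 m³/s
Panel 2-3: Δb = 10.7 m, d̄ = (0.77+0.00)/2 = 0.385, v̄ = (0.77+0.00)/2 = 0.385 → q = 10.7×0.385×0.385 = 1.586 m³/s
Q = Σ q = 1.853 m³/s

1.85 m³/s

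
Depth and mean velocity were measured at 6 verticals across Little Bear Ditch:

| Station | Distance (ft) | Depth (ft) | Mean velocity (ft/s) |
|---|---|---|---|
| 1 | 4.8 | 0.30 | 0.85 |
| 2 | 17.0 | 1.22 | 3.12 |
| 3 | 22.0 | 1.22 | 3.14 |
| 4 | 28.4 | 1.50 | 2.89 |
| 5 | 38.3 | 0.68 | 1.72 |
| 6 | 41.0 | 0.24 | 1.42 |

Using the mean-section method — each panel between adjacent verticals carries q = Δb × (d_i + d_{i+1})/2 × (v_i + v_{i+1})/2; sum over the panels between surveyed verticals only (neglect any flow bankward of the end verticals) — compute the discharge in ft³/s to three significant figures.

90.6 ft³/s

Panel 1-2: Δb = 12.2 ft, d̄ = (0.30+1.22)/2 = 0.76, v̄ = (0.85+3.12)/2 = 1.985 → q = 12.2×0.76×1.985 = 18.40 ft³/s
Panel 2-3: Δb = 5 ft, d̄ = (1.22+1.22)/2 = 1.22, v̄ = (3.12+3.14)/2 = 3.13 → q = 5×1.22×3.13 = 19.09 ft³/s
Panel 3-4: Δb = 6.4 ft, d̄ = (1.22+1.50)/2 = 1.36, v̄ = (3.14+2.89)/2 = 3.015 → q = 6.4×1.36×3.015 = 26.24 ft³/s
Panel 4-5: Δb = 9.9 ft, d̄ = (1.50+0.68)/2 = 1.09, v̄ = (2.89+1.72)/2 = 2.305 → q = 9.9×1.09×2.305 = 24.87 ft³/s
Panel 5-6: Δb = 2.7 ft, d̄ = (0.68+0.24)/2 = 0.46, v̄ = (1.72+1.42)/2 = 1.57 → q = 2.7×0.46×1.57 = 1.950 ft³/s
Q = Σ q = 90.56 ft³/s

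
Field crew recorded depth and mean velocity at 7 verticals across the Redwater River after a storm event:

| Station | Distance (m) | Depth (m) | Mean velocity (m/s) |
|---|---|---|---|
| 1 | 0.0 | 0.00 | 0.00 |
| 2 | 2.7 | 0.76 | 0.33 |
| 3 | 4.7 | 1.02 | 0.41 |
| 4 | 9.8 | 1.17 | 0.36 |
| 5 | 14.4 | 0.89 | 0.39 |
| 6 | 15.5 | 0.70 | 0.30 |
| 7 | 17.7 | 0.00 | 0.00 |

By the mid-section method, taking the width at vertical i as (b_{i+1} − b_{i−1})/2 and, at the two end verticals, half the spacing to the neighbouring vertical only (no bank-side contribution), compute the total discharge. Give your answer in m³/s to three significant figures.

5.45 m³/s

w_2 = (4.7 − 0.0)/2 = 2.35 m; q_2 = 0.33 × 0.76 × 2.35 = 0.5894 m³/s
w_3 = (9.8 − 2.7)/2 = 3.55 m; q_3 = 0.41 × 1.02 × 3.55 = 1.485 m³/s
w_4 = (14.4 − 4.7)/2 = 4.85 m; q_4 = 0.36 × 1.17 × 4.85 = 2.043 m³/s
w_5 = (15.5 − 9.8)/2 = 2.85 m; q_5 = 0.39 × 0.89 × 2.85 = 0.9892 m³/s
w_6 = (17.7 − 14.4)/2 = 1.65 m; q_6 = 0.30 × 0.70 × 1.65 = 0.3465 m³/s
Stations 1, 7 contribute zero (depth or velocity is 0).
Q = Σ qᵢ = 5.453 m³/s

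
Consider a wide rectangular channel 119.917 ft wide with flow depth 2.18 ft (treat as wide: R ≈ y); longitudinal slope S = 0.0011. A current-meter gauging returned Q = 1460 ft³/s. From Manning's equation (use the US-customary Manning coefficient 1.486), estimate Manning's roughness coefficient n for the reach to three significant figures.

0.0148

A = b·y = 119.917 × 2.18 = 261.4 ft²
Wide channel: R ≈ y = 2.18 ft
n = (1.486/Q)·A·R^(2/3)·S^(1/2) = (1.486/1460) × 261.4 × 1.681 × 0.03317 = 0.01484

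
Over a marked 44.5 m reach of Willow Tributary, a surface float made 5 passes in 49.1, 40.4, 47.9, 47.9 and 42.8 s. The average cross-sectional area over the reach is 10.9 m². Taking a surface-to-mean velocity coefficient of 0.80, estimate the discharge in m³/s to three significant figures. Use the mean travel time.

8.51 m³/s

t̄ = (49.1 + 40.4 + 47.9 + 47.9 + 42.8) / 5 = 45.62 s
v_surface = L / t̄ = 44.5 / 45.62 = 0.9754 m/s
v_mean = 0.80 × 0.9754 = 0.7804 m/s
Q = A × v_mean = 10.9 × 0.7804 = 8.506 m³/s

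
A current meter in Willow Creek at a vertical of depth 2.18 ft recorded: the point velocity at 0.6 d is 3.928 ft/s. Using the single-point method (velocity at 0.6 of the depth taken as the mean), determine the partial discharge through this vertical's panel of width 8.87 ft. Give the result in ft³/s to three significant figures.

76.0 ft³/s

v̄ = v₀.₆ = 3.928 ft/s
q = v̄ × d × w = 3.928 × 2.18 × 8.87 = 75.95 ft³/s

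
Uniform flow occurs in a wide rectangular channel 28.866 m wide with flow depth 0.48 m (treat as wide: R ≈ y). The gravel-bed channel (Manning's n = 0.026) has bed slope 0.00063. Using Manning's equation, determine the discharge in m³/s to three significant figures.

8.20 m³/s

A = b·y = 28.866 × 0.48 = 13.86 m²
Wide channel: R ≈ y = 0.48 m
Q = (1/n)·A·R^(2/3)·S^(1/2) = (1/0.026) × 13.86 × 0.4800^(2/3) × 0.00063^(1/2) = 8.200 m³/s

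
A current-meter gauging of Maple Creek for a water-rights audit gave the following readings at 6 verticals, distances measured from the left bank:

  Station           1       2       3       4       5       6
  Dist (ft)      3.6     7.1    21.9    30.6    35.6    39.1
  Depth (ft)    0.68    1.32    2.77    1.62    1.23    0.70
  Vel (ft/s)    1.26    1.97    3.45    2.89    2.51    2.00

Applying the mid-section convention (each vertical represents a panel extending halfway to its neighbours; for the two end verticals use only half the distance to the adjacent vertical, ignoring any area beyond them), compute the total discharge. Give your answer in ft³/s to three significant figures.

w_1 = (7.1 − 3.6)/2 = 1.75 ft; q_1 = 1.26 × 0.68 × 1.75 = 1.499 ft³/s
w_2 = (21.9 − 3.6)/2 = 9.15 ft; q_2 = 1.97 × 1.32 × 9.15 = 23.79 ft³/s
w_3 = (30.6 − 7.1)/2 = 11.75 ft; q_3 = 3.45 × 2.77 × 11.75 = 112.3 ft³/s
w_4 = (35.6 − 21.9)/2 = 6.85 ft; q_4 = 2.89 × 1.62 × 6.85 = 32.07 ft³/s
w_5 = (39.1 − 30.6)/2 = 4.25 ft; q_5 = 2.51 × 1.23 × 4.25 = 13.12 ft³/s
w_6 = (39.1 − 35.6)/2 = 1.75 ft; q_6 = 2.00 × 0.70 × 1.75 = 2.450 ft³/s
Q = Σ qᵢ = 185.2 ft³/s

185 ft³/s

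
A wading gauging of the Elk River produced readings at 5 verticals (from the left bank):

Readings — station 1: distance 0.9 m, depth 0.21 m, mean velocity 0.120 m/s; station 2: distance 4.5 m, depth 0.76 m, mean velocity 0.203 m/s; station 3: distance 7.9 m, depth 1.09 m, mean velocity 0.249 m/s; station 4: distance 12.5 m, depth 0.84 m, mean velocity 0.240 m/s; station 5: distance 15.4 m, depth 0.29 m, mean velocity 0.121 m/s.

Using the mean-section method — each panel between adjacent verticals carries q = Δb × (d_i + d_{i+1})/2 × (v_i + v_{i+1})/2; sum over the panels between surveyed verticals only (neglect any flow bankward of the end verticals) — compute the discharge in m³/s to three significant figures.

Panel 1-2: Δb = 3.6 m, d̄ = (0.21+0.76)/2 = 0.485, v̄ = (0.120+0.203)/2 = 0.1615 → q = 3.6×0.485×0.1615 = 0.2820 m³/s
Panel 2-3: Δb = 3.4 m, d̄ = (0.76+1.09)/2 = 0.925, v̄ = (0.203+0.249)/2 = 0.226 → q = 3.4×0.925×0.226 = 0.7108 m³/s
Panel 3-4: Δb = 4.6 m, d̄ = (1.09+0.84)/2 = 0.965, v̄ = (0.249+0.240)/2 = 0.2445 → q = 4.6×0.965×0.2445 = 1.085 m³/s
Panel 4-5: Δb = 2.9 m, d̄ = (0.84+0.29)/2 = 0.565, v̄ = (0.240+0.121)/2 = 0.1805 → q = 2.9×0.565×0.1805 = 0.2957 m³/s
Q = Σ q = 2.374 m³/s

2.37 m³/s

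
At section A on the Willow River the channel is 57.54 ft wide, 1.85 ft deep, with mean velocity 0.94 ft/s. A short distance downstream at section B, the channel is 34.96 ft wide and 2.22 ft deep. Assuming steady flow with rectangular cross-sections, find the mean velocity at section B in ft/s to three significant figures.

Q = A₁V₁ = (57.54×1.85) × 0.94 = 100.1 ft³/s
A₂ = 34.96 × 2.22 = 77.61 ft²
V₂ = Q/A₂ = 100.1/77.61 = 1.289 ft/s

1.29 ft/s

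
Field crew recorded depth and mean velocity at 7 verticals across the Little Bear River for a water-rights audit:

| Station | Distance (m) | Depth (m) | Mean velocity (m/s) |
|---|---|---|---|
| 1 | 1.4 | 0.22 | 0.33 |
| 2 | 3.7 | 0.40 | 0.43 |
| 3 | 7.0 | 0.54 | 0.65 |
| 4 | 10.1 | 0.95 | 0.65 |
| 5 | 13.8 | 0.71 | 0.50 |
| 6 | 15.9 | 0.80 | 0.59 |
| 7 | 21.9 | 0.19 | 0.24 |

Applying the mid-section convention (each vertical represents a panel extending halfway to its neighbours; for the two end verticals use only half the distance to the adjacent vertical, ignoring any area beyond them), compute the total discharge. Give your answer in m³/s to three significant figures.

w_1 = (3.7 − 1.4)/2 = 1.15 m; q_1 = 0.33 × 0.22 × 1.15 = 0.08349 m³/s
w_2 = (7.0 − 1.4)/2 = 2.8 m; q_2 = 0.43 × 0.40 × 2.8 = 0.4816 m³/s
w_3 = (10.1 − 3.7)/2 = 3.2 m; q_3 = 0.65 × 0.54 × 3.2 = 1.123 m³/s
w_4 = (13.8 − 7.0)/2 = 3.4 m; q_4 = 0.65 × 0.95 × 3.4 = 2.100 m³/s
w_5 = (15.9 − 10.1)/2 = 2.9 m; q_5 = 0.50 × 0.71 × 2.9 = 1.030 m³/s
w_6 = (21.9 − 13.8)/2 = 4.05 m; q_6 = 0.59 × 0.80 × 4.05 = 1.912 m³/s
w_7 = (21.9 − 15.9)/2 = 3 m; q_7 = 0.24 × 0.19 × 3 = 0.1368 m³/s
Q = Σ qᵢ = 6.866 m³/s

6.87 m³/s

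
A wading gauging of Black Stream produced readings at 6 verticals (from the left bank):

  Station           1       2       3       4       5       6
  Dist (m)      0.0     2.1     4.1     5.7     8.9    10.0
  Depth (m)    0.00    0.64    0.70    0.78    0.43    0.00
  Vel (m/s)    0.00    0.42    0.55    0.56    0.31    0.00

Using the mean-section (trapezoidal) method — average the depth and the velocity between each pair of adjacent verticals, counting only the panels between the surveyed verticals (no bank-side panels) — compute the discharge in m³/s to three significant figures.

Panel 1-2: Δb = 2.1 m, d̄ = (0.00+0.64)/2 = 0.32, v̄ = (0.00+0.42)/2 = 0.21 → q = 2.1×0.32×0.21 = 0.1411 m³/s
Panel 2-3: Δb = 2 m, d̄ = (0.64+0.70)/2 = 0.67, v̄ = (0.42+0.55)/2 = 0.485 → q = 2×0.67×0.485 = 0.6499 m³/s
Panel 3-4: Δb = 1.6 m, d̄ = (0.70+0.78)/2 = 0.74, v̄ = (0.55+0.56)/2 = 0.555 → q = 1.6×0.74×0.555 = 0.6571 m³/s
Panel 4-5: Δb = 3.2 m, d̄ = (0.78+0.43)/2 = 0.605, v̄ = (0.56+0.31)/2 = 0.435 → q = 3.2×0.605×0.435 = 0.8422 m³/s
Panel 5-6: Δb = 1.1 m, d̄ = (0.43+0.00)/2 = 0.215, v̄ = (0.31+0.00)/2 = 0.155 → q = 1.1×0.215×0.155 = 0.03666 m³/s
Q = Σ q = 2.327 m³/s

2.33 m³/s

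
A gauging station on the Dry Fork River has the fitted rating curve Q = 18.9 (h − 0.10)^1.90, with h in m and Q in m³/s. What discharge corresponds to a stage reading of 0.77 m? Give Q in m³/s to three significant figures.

8.83 m³/s

Q = 18.9 × (0.77 − 0.10)^1.90 = 18.9 × 0.67^1.90 = 8.831 m³/s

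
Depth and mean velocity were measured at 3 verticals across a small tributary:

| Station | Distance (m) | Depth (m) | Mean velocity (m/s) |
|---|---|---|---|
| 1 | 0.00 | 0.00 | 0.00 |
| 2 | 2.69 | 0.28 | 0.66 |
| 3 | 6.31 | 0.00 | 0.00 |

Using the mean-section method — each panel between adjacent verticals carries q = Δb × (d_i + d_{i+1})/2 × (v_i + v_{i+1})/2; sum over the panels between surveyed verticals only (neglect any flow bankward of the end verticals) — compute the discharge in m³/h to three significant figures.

Panel 1-2: Δb = 2.69 m, d̄ = (0.00+0.28)/2 = 0.14, v̄ = (0.00+0.66)/2 = 0.33 → q = 2.69×0.14×0.33 = 0.1243 m³/s
Panel 2-3: Δb = 3.62 m, d̄ = (0.28+0.00)/2 = 0.14, v̄ = (0.66+0.00)/2 = 0.33 → q = 3.62×0.14×0.33 = 0.1672 m³/s
Q = Σ q = 0.2915 m³/s
= 0.2915 × 3600 = 1049 m³/h

1050 m³/h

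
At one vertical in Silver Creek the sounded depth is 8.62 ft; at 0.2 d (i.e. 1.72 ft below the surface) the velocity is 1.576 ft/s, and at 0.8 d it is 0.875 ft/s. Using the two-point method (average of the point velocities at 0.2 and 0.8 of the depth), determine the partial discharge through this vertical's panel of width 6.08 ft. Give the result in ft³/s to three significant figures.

v̄ = (1.576 + 0.875) / 2 = 1.226 ft/s
q = v̄ × d × w = 1.226 × 8.62 × 6.08 = 64.23 ft³/s

64.2 ft³/s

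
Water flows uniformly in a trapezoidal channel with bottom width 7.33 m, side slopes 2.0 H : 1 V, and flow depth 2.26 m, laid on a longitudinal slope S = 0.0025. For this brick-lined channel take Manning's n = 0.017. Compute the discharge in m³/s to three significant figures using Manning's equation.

A = (b + z·y)·y = (7.33 + 2.0×2.26)×2.26 = 26.78 m²
P = b + 2y√(1+z²) = 7.33 + 2×2.26×√(1+2.0²) = 17.44 m
R = A/P = 26.78/17.44 = 1.536 m
Q = (1/n)·A·R^(2/3)·S^(1/2) = (1/0.017) × 26.78 × 1.536^(2/3) × 0.0025^(1/2) = 104.9 m³/s

105 m³/s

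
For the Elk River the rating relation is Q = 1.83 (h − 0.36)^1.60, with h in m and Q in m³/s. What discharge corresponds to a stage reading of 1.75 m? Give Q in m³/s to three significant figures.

Q = 1.83 × (1.75 − 0.36)^1.60 = 1.83 × 1.39^1.60 = 3.099 m³/s

3.10 m³/s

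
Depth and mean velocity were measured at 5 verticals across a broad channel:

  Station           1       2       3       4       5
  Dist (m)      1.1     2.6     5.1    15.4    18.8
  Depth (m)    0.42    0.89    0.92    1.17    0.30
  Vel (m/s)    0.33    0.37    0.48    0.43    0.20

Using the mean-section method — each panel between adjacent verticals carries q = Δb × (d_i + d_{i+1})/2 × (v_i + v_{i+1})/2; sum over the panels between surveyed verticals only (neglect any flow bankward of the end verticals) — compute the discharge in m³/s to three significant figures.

Panel 1-2: Δb = 1.5 m, d̄ = (0.42+0.89)/2 = 0.655, v̄ = (0.33+0.37)/2 = 0.35 → q = 1.5×0.655×0.35 = 0.3439 m³/s
Panel 2-3: Δb = 2.5 m, d̄ = (0.89+0.92)/2 = 0.905, v̄ = (0.37+0.48)/2 = 0.425 → q = 2.5×0.905×0.425 = 0.9616 m³/s
Panel 3-4: Δb = 10.3 m, d̄ = (0.92+1.17)/2 = 1.045, v̄ = (0.48+0.43)/2 = 0.455 → q = 10.3×1.045×0.455 = 4.897 m³/s
Panel 4-5: Δb = 3.4 m, d̄ = (1.17+0.30)/2 = 0.735, v̄ = (0.43+0.20)/2 = 0.315 → q = 3.4×0.735×0.315 = 0.7872 m³/s
Q = Σ q = 6.990 m³/s

6.99 m³/s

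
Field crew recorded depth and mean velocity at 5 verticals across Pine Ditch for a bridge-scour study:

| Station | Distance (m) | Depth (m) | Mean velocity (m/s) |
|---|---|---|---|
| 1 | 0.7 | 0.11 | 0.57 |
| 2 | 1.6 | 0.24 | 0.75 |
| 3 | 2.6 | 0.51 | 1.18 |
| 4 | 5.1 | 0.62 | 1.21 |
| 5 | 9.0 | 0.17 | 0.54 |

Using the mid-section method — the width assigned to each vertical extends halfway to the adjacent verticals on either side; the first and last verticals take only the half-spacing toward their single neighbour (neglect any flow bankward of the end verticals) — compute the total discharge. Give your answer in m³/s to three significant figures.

w_1 = (1.6 − 0.7)/2 = 0.45 m; q_1 = 0.57 × 0.11 × 0.45 = 0.02822 m³/s
w_2 = (2.6 − 0.7)/2 = 0.95 m; q_2 = 0.75 × 0.24 × 0.95 = 0.1710 m³/s
w_3 = (5.1 − 1.6)/2 = 1.75 m; q_3 = 1.18 × 0.51 × 1.75 = 1.053 m³/s
w_4 = (9.0 − 2.6)/2 = 3.2 m; q_4 = 1.21 × 0.62 × 3.2 = 2.401 m³/s
w_5 = (9.0 − 5.1)/2 = 1.95 m; q_5 = 0.54 × 0.17 × 1.95 = 0.1790 m³/s
Q = Σ qᵢ = 3.832 m³/s

3.83 m³/s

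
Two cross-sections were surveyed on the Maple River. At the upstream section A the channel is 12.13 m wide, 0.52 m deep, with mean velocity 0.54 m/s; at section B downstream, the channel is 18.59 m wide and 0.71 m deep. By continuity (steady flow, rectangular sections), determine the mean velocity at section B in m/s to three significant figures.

0.258 m/s

Q = A₁V₁ = (12.13×0.52) × 0.54 = 3.406 m³/s
A₂ = 18.59 × 0.71 = 13.20 m²
V₂ = Q/A₂ = 3.406/13.20 = 0.2581 m/s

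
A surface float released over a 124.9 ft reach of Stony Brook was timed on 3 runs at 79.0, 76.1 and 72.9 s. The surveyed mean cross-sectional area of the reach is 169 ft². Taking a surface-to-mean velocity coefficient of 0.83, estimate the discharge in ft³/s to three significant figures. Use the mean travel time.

t̄ = (79.0 + 76.1 + 72.9) / 3 = 76 s
v_surface = L / t̄ = 124.9 / 76 = 1.643 ft/s
v_mean = 0.83 × 1.643 = 1.364 ft/s
Q = A × v_mean = 169 × 1.364 = 230.5 ft³/s

231 ft³/s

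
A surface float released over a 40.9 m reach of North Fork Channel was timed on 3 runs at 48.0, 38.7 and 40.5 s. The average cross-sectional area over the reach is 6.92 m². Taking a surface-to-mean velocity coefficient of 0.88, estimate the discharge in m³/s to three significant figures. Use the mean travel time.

t̄ = (48.0 + 38.7 + 40.5) / 3 = 42.4 s
v_surface = L / t̄ = 40.9 / 42.4 = 0.9646 m/s
v_mean = 0.88 × 0.9646 = 0.8489 m/s
Q = A × v_mean = 6.92 × 0.8489 = 5.874 m³/s

5.87 m³/s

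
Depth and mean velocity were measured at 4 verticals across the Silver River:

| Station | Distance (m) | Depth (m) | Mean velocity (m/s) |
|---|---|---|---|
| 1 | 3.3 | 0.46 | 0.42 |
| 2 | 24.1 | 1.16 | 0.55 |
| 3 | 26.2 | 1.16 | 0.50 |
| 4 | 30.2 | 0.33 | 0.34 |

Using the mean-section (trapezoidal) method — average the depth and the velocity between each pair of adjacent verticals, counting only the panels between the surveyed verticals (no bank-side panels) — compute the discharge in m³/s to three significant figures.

Panel 1-2: Δb = 20.8 m, d̄ = (0.46+1.16)/2 = 0.81, v̄ = (0.42+0.55)/2 = 0.485 → q = 20.8×0.81×0.485 = 8.171 m³/s
Panel 2-3: Δb = 2.1 m, d̄ = (1.16+1.16)/2 = 1.16, v̄ = (0.55+0.50)/2 = 0.525 → q = 2.1×1.16×0.525 = 1.279 m³/s
Panel 3-4: Δb = 4 m, d̄ = (1.16+0.33)/2 = 0.745, v̄ = (0.50+0.34)/2 = 0.42 → q = 4×0.745×0.42 = 1.252 m³/s
Q = Σ q = 10.70 m³/s

10.7 m³/s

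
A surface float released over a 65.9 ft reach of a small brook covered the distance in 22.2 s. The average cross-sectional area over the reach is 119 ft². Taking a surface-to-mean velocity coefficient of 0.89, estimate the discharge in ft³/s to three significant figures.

314 ft³/s

v_surface = L / t̄ = 65.9 / 22.2 = 2.968 ft/s
v_mean = 0.89 × 2.968 = 2.642 ft/s
Q = A × v_mean = 119 × 2.642 = 314.4 ft³/s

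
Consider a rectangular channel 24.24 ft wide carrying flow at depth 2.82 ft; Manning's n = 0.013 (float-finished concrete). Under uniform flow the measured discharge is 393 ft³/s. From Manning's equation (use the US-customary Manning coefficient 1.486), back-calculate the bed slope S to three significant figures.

A = b·y = 24.24 × 2.82 = 68.36 ft²
P = b + 2y = 24.24 + 2×2.82 = 29.88 ft
R = A/P = 68.36/29.88 = 2.288 ft
S = (Q·n / (1.486·A·R^(2/3)))² = (393×0.013 / (1.486×68.36×1.736))² = 0.0008392

0.000839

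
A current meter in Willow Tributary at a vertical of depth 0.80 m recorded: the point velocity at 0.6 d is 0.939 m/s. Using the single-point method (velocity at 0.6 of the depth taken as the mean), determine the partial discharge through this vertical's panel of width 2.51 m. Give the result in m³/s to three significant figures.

1.89 m³/s

v̄ = v₀.₆ = 0.939 m/s
q = v̄ × d × w = 0.9390 × 0.80 × 2.51 = 1.886 m³/s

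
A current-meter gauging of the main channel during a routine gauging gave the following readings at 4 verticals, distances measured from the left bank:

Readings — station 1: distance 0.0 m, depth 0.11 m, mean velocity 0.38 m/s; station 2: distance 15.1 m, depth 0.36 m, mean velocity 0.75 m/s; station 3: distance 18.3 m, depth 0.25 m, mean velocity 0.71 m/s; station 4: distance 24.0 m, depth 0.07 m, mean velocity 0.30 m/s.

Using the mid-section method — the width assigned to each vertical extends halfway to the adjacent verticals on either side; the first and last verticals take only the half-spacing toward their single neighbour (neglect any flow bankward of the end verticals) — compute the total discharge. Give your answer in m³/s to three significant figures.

w_1 = (15.1 − 0.0)/2 = 7.55 m; q_1 = 0.38 × 0.11 × 7.55 = 0.3156 m³/s
w_2 = (18.3 − 0.0)/2 = 9.15 m; q_2 = 0.75 × 0.36 × 9.15 = 2.471 m³/s
w_3 = (24.0 − 15.1)/2 = 4.45 m; q_3 = 0.71 × 0.25 × 4.45 = 0.7899 m³/s
w_4 = (24.0 − 18.3)/2 = 2.85 m; q_4 = 0.30 × 0.07 × 2.85 = 0.05985 m³/s
Q = Σ qᵢ = 3.636 m³/s

3.64 m³/s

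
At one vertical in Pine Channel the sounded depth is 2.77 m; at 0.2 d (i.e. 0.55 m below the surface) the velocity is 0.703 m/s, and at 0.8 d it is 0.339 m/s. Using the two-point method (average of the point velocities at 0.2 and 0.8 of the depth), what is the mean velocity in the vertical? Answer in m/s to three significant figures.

v̄ = (0.703 + 0.339) / 2 = 0.5210 m/s

0.521 m/s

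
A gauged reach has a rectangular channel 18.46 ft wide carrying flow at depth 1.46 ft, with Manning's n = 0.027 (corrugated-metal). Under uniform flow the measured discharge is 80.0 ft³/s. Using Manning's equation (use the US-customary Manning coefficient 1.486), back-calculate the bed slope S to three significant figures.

A = b·y = 18.46 × 1.46 = 26.95 ft²
P = b + 2y = 18.46 + 2×1.46 = 21.38 ft
R = A/P = 26.95/21.38 = 1.261 ft
S = (Q·n / (1.486·A·R^(2/3)))² = (80.0×0.027 / (1.486×26.95×1.167))² = 0.002136

0.00214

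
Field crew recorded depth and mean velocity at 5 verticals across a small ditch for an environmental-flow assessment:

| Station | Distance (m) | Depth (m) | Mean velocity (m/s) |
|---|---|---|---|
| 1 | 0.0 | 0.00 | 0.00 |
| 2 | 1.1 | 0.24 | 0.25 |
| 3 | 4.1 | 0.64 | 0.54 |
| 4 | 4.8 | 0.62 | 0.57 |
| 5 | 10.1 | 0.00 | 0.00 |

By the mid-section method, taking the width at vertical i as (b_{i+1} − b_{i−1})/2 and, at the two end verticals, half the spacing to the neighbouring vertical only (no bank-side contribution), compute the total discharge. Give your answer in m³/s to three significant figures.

1.82 m³/s

w_2 = (4.1 − 0.0)/2 = 2.05 m; q_2 = 0.25 × 0.24 × 2.05 = 0.1230 m³/s
w_3 = (4.8 − 1.1)/2 = 1.85 m; q_3 = 0.54 × 0.64 × 1.85 = 0.6394 m³/s
w_4 = (10.1 − 4.1)/2 = 3 m; q_4 = 0.57 × 0.62 × 3 = 1.060 m³/s
Stations 1, 5 contribute zero (depth or velocity is 0).
Q = Σ qᵢ = 1.823 m³/s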